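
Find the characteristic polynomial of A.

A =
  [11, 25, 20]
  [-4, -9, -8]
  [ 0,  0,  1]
x^3 - 3*x^2 + 3*x - 1

Expanding det(x·I − A) (e.g. by cofactor expansion or by noting that A is similar to its Jordan form J, which has the same characteristic polynomial as A) gives
  χ_A(x) = x^3 - 3*x^2 + 3*x - 1
which factors as (x - 1)^3. The eigenvalues (with algebraic multiplicities) are λ = 1 with multiplicity 3.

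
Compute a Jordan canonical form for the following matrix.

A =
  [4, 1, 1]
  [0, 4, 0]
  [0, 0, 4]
J_2(4) ⊕ J_1(4)

The characteristic polynomial is
  det(x·I − A) = x^3 - 12*x^2 + 48*x - 64 = (x - 4)^3

Eigenvalues and multiplicities (the geometric multiplicity of λ is n − rank(A − λI), which equals the number of Jordan blocks for λ):
  λ = 4: algebraic multiplicity = 3, geometric multiplicity = 2

Determining the block sizes for each eigenvalue:
  λ = 4: 2 blocks summing to 3 forces exactly one block of size 2 and the rest size 1 → block sizes [2, 1]

Assembling the blocks gives a Jordan form
J =
  [4, 1, 0]
  [0, 4, 0]
  [0, 0, 4]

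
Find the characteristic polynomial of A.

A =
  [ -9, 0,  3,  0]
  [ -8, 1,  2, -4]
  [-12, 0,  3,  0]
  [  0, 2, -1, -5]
x^4 + 10*x^3 + 36*x^2 + 54*x + 27

Expanding det(x·I − A) (e.g. by cofactor expansion or by noting that A is similar to its Jordan form J, which has the same characteristic polynomial as A) gives
  χ_A(x) = x^4 + 10*x^3 + 36*x^2 + 54*x + 27
which factors as (x + 1)*(x + 3)^3. The eigenvalues (with algebraic multiplicities) are λ = -3 with multiplicity 3, λ = -1 with multiplicity 1.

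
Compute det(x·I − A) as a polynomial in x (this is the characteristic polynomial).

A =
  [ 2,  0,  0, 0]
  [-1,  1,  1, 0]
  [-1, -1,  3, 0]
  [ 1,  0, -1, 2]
x^4 - 8*x^3 + 24*x^2 - 32*x + 16

Expanding det(x·I − A) (e.g. by cofactor expansion or by noting that A is similar to its Jordan form J, which has the same characteristic polynomial as A) gives
  χ_A(x) = x^4 - 8*x^3 + 24*x^2 - 32*x + 16
which factors as (x - 2)^4. The eigenvalues (with algebraic multiplicities) are λ = 2 with multiplicity 4.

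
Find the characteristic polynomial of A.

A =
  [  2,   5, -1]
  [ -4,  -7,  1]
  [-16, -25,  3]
x^3 + 2*x^2

Expanding det(x·I − A) (e.g. by cofactor expansion or by noting that A is similar to its Jordan form J, which has the same characteristic polynomial as A) gives
  χ_A(x) = x^3 + 2*x^2
which factors as x^2*(x + 2). The eigenvalues (with algebraic multiplicities) are λ = -2 with multiplicity 1, λ = 0 with multiplicity 2.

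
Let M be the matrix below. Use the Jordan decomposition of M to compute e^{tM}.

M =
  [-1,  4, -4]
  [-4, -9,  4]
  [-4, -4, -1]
e^{tM} =
  [exp(-t), exp(-t) - exp(-5*t), -exp(-t) + exp(-5*t)]
  [-exp(-t) + exp(-5*t), -exp(-t) + 2*exp(-5*t), exp(-t) - exp(-5*t)]
  [-exp(-t) + exp(-5*t), -exp(-t) + exp(-5*t), exp(-t)]

Strategy: write M = P · J · P⁻¹ where J is a Jordan canonical form, so e^{tM} = P · e^{tJ} · P⁻¹, and e^{tJ} can be computed block-by-block.

M has Jordan form
J =
  [-5,  0,  0]
  [ 0, -5,  0]
  [ 0,  0, -1]
(up to reordering of blocks).

Per-block formulas:
  For a 1×1 block at λ = -1: exp(t · [-1]) = [e^(-1t)].
  For a 1×1 block at λ = -5: exp(t · [-5]) = [e^(-5t)].

After assembling e^{tJ} and conjugating by P, we get:

e^{tM} =
  [exp(-t), exp(-t) - exp(-5*t), -exp(-t) + exp(-5*t)]
  [-exp(-t) + exp(-5*t), -exp(-t) + 2*exp(-5*t), exp(-t) - exp(-5*t)]
  [-exp(-t) + exp(-5*t), -exp(-t) + exp(-5*t), exp(-t)]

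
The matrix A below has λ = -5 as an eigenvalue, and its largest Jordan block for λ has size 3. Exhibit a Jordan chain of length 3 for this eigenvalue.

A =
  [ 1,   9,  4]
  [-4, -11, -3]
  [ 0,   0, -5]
A Jordan chain for λ = -5 of length 3:
v_1 = (-3, 2, 0)ᵀ
v_2 = (4, -3, 0)ᵀ
v_3 = (0, 0, 1)ᵀ

Let N = A − (-5)·I. We want v_3 with N^3 v_3 = 0 but N^2 v_3 ≠ 0; then v_{j-1} := N · v_j for j = 3, …, 2.

Pick v_3 = (0, 0, 1)ᵀ.
Then v_2 = N · v_3 = (4, -3, 0)ᵀ.
Then v_1 = N · v_2 = (-3, 2, 0)ᵀ.

Sanity check: (A − (-5)·I) v_1 = (0, 0, 0)ᵀ = 0. ✓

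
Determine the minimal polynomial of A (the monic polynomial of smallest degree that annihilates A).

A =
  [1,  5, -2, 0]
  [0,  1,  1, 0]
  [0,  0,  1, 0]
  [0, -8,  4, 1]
x^3 - 3*x^2 + 3*x - 1

The characteristic polynomial is χ_A(x) = (x - 1)^4, so the eigenvalues are known. The minimal polynomial is
  m_A(x) = Π_λ (x − λ)^{k_λ}
where k_λ is the size of the *largest* Jordan block for λ (equivalently, the smallest k with (A − λI)^k v = 0 for every generalised eigenvector v of λ).

  λ = 1: largest Jordan block has size 3, contributing (x − 1)^3

So m_A(x) = (x - 1)^3 = x^3 - 3*x^2 + 3*x - 1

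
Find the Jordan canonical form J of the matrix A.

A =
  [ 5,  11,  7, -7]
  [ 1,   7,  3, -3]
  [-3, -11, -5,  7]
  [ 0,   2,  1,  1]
J_3(2) ⊕ J_1(2)

The characteristic polynomial is
  det(x·I − A) = x^4 - 8*x^3 + 24*x^2 - 32*x + 16 = (x - 2)^4

Eigenvalues and multiplicities (the geometric multiplicity of λ is n − rank(A − λI), which equals the number of Jordan blocks for λ):
  λ = 2: algebraic multiplicity = 4, geometric multiplicity = 2

Determining the block sizes for each eigenvalue:
  λ = 2: with am = 4 and gm = 2, the partition is not yet determined (e.g. several partitions of 4 into 2 parts exist). Let N = A − (2)·I. Computing rank(N^1) = 2, rank(N^2) = 1, rank(N^3) = 0; the number of blocks of size ≥ j is rank(N^{j−1}) − rank(N^j), giving [2, 1, 1]. So we have 1 block(s) of size 3, 1 block(s) of size 1 → block sizes [3, 1]

Assembling the blocks gives a Jordan form
J =
  [2, 1, 0, 0]
  [0, 2, 1, 0]
  [0, 0, 2, 0]
  [0, 0, 0, 2]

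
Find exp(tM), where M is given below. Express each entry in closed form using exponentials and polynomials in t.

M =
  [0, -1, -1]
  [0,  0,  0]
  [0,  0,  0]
e^{tM} =
  [1, -t, -t]
  [0, 1, 0]
  [0, 0, 1]

Strategy: write M = P · J · P⁻¹ where J is a Jordan canonical form, so e^{tM} = P · e^{tJ} · P⁻¹, and e^{tJ} can be computed block-by-block.

M has Jordan form
J =
  [0, 1, 0]
  [0, 0, 0]
  [0, 0, 0]
(up to reordering of blocks).

Per-block formulas:
  For a 1×1 block at λ = 0: exp(t · [0]) = [e^(0t)].
  For a 2×2 Jordan block J_2(0): exp(t · J_2(0)) = e^(0t)·(I + t·N), where N is the 2×2 nilpotent shift.

After assembling e^{tJ} and conjugating by P, we get:

e^{tM} =
  [1, -t, -t]
  [0, 1, 0]
  [0, 0, 1]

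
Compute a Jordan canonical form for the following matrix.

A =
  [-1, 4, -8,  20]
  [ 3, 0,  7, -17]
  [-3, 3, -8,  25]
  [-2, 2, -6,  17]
J_2(1) ⊕ J_1(3) ⊕ J_1(3)

The characteristic polynomial is
  det(x·I − A) = x^4 - 8*x^3 + 22*x^2 - 24*x + 9 = (x - 3)^2*(x - 1)^2

Eigenvalues and multiplicities (the geometric multiplicity of λ is n − rank(A − λI), which equals the number of Jordan blocks for λ):
  λ = 1: algebraic multiplicity = 2, geometric multiplicity = 1
  λ = 3: algebraic multiplicity = 2, geometric multiplicity = 2

Determining the block sizes for each eigenvalue:
  λ = 1: one block (gm = 1), so the single block has size am = 2 → block sizes [2]
  λ = 3: gm = am = 2, so every block has size 1 → block sizes [1, 1]

Assembling the blocks gives a Jordan form
J =
  [1, 1, 0, 0]
  [0, 1, 0, 0]
  [0, 0, 3, 0]
  [0, 0, 0, 3]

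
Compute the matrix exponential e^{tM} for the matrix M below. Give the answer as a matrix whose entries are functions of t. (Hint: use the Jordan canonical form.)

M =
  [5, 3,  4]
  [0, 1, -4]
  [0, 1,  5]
e^{tM} =
  [exp(5*t), t*exp(3*t) + exp(5*t) - exp(3*t), 2*t*exp(3*t) + exp(5*t) - exp(3*t)]
  [0, -2*t*exp(3*t) + exp(3*t), -4*t*exp(3*t)]
  [0, t*exp(3*t), 2*t*exp(3*t) + exp(3*t)]

Strategy: write M = P · J · P⁻¹ where J is a Jordan canonical form, so e^{tM} = P · e^{tJ} · P⁻¹, and e^{tJ} can be computed block-by-block.

M has Jordan form
J =
  [3, 1, 0]
  [0, 3, 0]
  [0, 0, 5]
(up to reordering of blocks).

Per-block formulas:
  For a 1×1 block at λ = 5: exp(t · [5]) = [e^(5t)].
  For a 2×2 Jordan block J_2(3): exp(t · J_2(3)) = e^(3t)·(I + t·N), where N is the 2×2 nilpotent shift.

After assembling e^{tJ} and conjugating by P, we get:

e^{tM} =
  [exp(5*t), t*exp(3*t) + exp(5*t) - exp(3*t), 2*t*exp(3*t) + exp(5*t) - exp(3*t)]
  [0, -2*t*exp(3*t) + exp(3*t), -4*t*exp(3*t)]
  [0, t*exp(3*t), 2*t*exp(3*t) + exp(3*t)]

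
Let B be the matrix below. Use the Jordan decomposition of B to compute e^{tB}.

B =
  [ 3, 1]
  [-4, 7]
e^{tB} =
  [-2*t*exp(5*t) + exp(5*t), t*exp(5*t)]
  [-4*t*exp(5*t), 2*t*exp(5*t) + exp(5*t)]

Strategy: write B = P · J · P⁻¹ where J is a Jordan canonical form, so e^{tB} = P · e^{tJ} · P⁻¹, and e^{tJ} can be computed block-by-block.

B has Jordan form
J =
  [5, 1]
  [0, 5]
(up to reordering of blocks).

Per-block formulas:
  For a 2×2 Jordan block J_2(5): exp(t · J_2(5)) = e^(5t)·(I + t·N), where N is the 2×2 nilpotent shift.

After assembling e^{tJ} and conjugating by P, we get:

e^{tB} =
  [-2*t*exp(5*t) + exp(5*t), t*exp(5*t)]
  [-4*t*exp(5*t), 2*t*exp(5*t) + exp(5*t)]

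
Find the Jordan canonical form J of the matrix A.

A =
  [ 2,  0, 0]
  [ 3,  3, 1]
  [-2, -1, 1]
J_3(2)

The characteristic polynomial is
  det(x·I − A) = x^3 - 6*x^2 + 12*x - 8 = (x - 2)^3

Eigenvalues and multiplicities (the geometric multiplicity of λ is n − rank(A − λI), which equals the number of Jordan blocks for λ):
  λ = 2: algebraic multiplicity = 3, geometric multiplicity = 1

Determining the block sizes for each eigenvalue:
  λ = 2: one block (gm = 1), so the single block has size am = 3 → block sizes [3]

Assembling the blocks gives a Jordan form
J =
  [2, 1, 0]
  [0, 2, 1]
  [0, 0, 2]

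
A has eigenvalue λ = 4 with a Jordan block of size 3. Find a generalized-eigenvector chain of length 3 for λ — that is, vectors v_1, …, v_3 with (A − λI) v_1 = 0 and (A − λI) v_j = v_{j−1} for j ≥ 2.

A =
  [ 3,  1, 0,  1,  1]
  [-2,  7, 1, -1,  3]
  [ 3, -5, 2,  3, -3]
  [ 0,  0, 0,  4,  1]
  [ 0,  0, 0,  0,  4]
A Jordan chain for λ = 4 of length 3:
v_1 = (-1, -1, 1, 0, 0)ᵀ
v_2 = (-1, -2, 3, 0, 0)ᵀ
v_3 = (1, 0, 0, 0, 0)ᵀ

Let N = A − (4)·I. We want v_3 with N^3 v_3 = 0 but N^2 v_3 ≠ 0; then v_{j-1} := N · v_j for j = 3, …, 2.

Pick v_3 = (1, 0, 0, 0, 0)ᵀ.
Then v_2 = N · v_3 = (-1, -2, 3, 0, 0)ᵀ.
Then v_1 = N · v_2 = (-1, -1, 1, 0, 0)ᵀ.

Sanity check: (A − (4)·I) v_1 = (0, 0, 0, 0, 0)ᵀ = 0. ✓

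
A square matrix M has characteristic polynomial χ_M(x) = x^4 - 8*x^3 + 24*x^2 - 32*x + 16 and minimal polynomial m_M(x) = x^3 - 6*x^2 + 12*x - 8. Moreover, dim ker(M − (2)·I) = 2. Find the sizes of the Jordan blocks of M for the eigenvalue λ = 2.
Block sizes for λ = 2: [3, 1]

Step 1 — from the characteristic polynomial, algebraic multiplicity of λ = 2 is 4. From dim ker(M − (2)·I) = 2, there are exactly 2 Jordan blocks for λ = 2.
Step 2 — from the minimal polynomial, the factor (x − 2)^3 tells us the largest block for λ = 2 has size 3.
Step 3 — with total size 4, 2 blocks, and largest block 3, the block sizes (in nonincreasing order) are [3, 1].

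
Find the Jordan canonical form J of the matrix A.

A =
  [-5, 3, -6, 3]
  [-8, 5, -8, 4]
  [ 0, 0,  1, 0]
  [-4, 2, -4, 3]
J_2(1) ⊕ J_1(1) ⊕ J_1(1)

The characteristic polynomial is
  det(x·I − A) = x^4 - 4*x^3 + 6*x^2 - 4*x + 1 = (x - 1)^4

Eigenvalues and multiplicities (the geometric multiplicity of λ is n − rank(A − λI), which equals the number of Jordan blocks for λ):
  λ = 1: algebraic multiplicity = 4, geometric multiplicity = 3

Determining the block sizes for each eigenvalue:
  λ = 1: 3 blocks summing to 4 forces exactly one block of size 2 and the rest size 1 → block sizes [2, 1, 1]

Assembling the blocks gives a Jordan form
J =
  [1, 1, 0, 0]
  [0, 1, 0, 0]
  [0, 0, 1, 0]
  [0, 0, 0, 1]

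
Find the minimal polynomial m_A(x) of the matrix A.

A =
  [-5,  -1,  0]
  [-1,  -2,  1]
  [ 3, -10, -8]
x^3 + 15*x^2 + 75*x + 125

The characteristic polynomial is χ_A(x) = (x + 5)^3, so the eigenvalues are known. The minimal polynomial is
  m_A(x) = Π_λ (x − λ)^{k_λ}
where k_λ is the size of the *largest* Jordan block for λ (equivalently, the smallest k with (A − λI)^k v = 0 for every generalised eigenvector v of λ).

  λ = -5: largest Jordan block has size 3, contributing (x + 5)^3

So m_A(x) = (x + 5)^3 = x^3 + 15*x^2 + 75*x + 125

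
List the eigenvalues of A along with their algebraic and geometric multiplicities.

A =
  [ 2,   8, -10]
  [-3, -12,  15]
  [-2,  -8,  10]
λ = 0: alg = 3, geom = 2

Step 1 — factor the characteristic polynomial to read off the algebraic multiplicities:
  χ_A(x) = x^3

Step 2 — compute geometric multiplicities via the rank-nullity identity g(λ) = n − rank(A − λI):
  rank(A − (0)·I) = 1, so dim ker(A − (0)·I) = n − 1 = 2

Summary:
  λ = 0: algebraic multiplicity = 3, geometric multiplicity = 2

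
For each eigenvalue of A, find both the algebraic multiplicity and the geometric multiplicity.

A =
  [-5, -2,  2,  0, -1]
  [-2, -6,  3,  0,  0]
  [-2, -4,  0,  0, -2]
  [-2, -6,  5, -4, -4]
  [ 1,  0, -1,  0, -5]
λ = -4: alg = 5, geom = 3

Step 1 — factor the characteristic polynomial to read off the algebraic multiplicities:
  χ_A(x) = (x + 4)^5

Step 2 — compute geometric multiplicities via the rank-nullity identity g(λ) = n − rank(A − λI):
  rank(A − (-4)·I) = 2, so dim ker(A − (-4)·I) = n − 2 = 3

Summary:
  λ = -4: algebraic multiplicity = 5, geometric multiplicity = 3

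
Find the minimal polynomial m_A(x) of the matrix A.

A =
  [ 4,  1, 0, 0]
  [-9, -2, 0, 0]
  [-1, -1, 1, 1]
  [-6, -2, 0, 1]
x^2 - 2*x + 1

The characteristic polynomial is χ_A(x) = (x - 1)^4, so the eigenvalues are known. The minimal polynomial is
  m_A(x) = Π_λ (x − λ)^{k_λ}
where k_λ is the size of the *largest* Jordan block for λ (equivalently, the smallest k with (A − λI)^k v = 0 for every generalised eigenvector v of λ).

  λ = 1: largest Jordan block has size 2, contributing (x − 1)^2

So m_A(x) = (x - 1)^2 = x^2 - 2*x + 1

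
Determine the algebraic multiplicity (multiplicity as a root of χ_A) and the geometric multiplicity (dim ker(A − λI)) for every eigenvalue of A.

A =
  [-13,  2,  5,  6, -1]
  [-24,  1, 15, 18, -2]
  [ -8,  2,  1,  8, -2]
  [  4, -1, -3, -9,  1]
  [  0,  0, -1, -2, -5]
λ = -5: alg = 5, geom = 2

Step 1 — factor the characteristic polynomial to read off the algebraic multiplicities:
  χ_A(x) = (x + 5)^5

Step 2 — compute geometric multiplicities via the rank-nullity identity g(λ) = n − rank(A − λI):
  rank(A − (-5)·I) = 3, so dim ker(A − (-5)·I) = n − 3 = 2

Summary:
  λ = -5: algebraic multiplicity = 5, geometric multiplicity = 2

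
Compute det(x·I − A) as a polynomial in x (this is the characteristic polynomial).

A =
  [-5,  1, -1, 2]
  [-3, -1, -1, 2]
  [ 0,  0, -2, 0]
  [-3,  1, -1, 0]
x^4 + 8*x^3 + 24*x^2 + 32*x + 16

Expanding det(x·I − A) (e.g. by cofactor expansion or by noting that A is similar to its Jordan form J, which has the same characteristic polynomial as A) gives
  χ_A(x) = x^4 + 8*x^3 + 24*x^2 + 32*x + 16
which factors as (x + 2)^4. The eigenvalues (with algebraic multiplicities) are λ = -2 with multiplicity 4.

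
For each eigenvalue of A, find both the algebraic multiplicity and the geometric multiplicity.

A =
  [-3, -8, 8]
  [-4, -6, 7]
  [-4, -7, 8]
λ = -3: alg = 1, geom = 1; λ = 1: alg = 2, geom = 1

Step 1 — factor the characteristic polynomial to read off the algebraic multiplicities:
  χ_A(x) = (x - 1)^2*(x + 3)

Step 2 — compute geometric multiplicities via the rank-nullity identity g(λ) = n − rank(A − λI):
  rank(A − (-3)·I) = 2, so dim ker(A − (-3)·I) = n − 2 = 1
  rank(A − (1)·I) = 2, so dim ker(A − (1)·I) = n − 2 = 1

Summary:
  λ = -3: algebraic multiplicity = 1, geometric multiplicity = 1
  λ = 1: algebraic multiplicity = 2, geometric multiplicity = 1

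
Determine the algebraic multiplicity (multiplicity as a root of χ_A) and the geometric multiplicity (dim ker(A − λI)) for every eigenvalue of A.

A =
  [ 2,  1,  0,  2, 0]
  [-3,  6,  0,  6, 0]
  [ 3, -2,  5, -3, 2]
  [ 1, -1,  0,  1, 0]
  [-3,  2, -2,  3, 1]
λ = 3: alg = 5, geom = 3

Step 1 — factor the characteristic polynomial to read off the algebraic multiplicities:
  χ_A(x) = (x - 3)^5

Step 2 — compute geometric multiplicities via the rank-nullity identity g(λ) = n − rank(A − λI):
  rank(A − (3)·I) = 2, so dim ker(A − (3)·I) = n − 2 = 3

Summary:
  λ = 3: algebraic multiplicity = 5, geometric multiplicity = 3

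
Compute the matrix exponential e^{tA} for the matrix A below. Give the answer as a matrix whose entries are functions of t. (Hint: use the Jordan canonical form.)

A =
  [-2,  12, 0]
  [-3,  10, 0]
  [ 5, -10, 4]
e^{tA} =
  [-6*t*exp(4*t) + exp(4*t), 12*t*exp(4*t), 0]
  [-3*t*exp(4*t), 6*t*exp(4*t) + exp(4*t), 0]
  [5*t*exp(4*t), -10*t*exp(4*t), exp(4*t)]

Strategy: write A = P · J · P⁻¹ where J is a Jordan canonical form, so e^{tA} = P · e^{tJ} · P⁻¹, and e^{tJ} can be computed block-by-block.

A has Jordan form
J =
  [4, 1, 0]
  [0, 4, 0]
  [0, 0, 4]
(up to reordering of blocks).

Per-block formulas:
  For a 1×1 block at λ = 4: exp(t · [4]) = [e^(4t)].
  For a 2×2 Jordan block J_2(4): exp(t · J_2(4)) = e^(4t)·(I + t·N), where N is the 2×2 nilpotent shift.

After assembling e^{tJ} and conjugating by P, we get:

e^{tA} =
  [-6*t*exp(4*t) + exp(4*t), 12*t*exp(4*t), 0]
  [-3*t*exp(4*t), 6*t*exp(4*t) + exp(4*t), 0]
  [5*t*exp(4*t), -10*t*exp(4*t), exp(4*t)]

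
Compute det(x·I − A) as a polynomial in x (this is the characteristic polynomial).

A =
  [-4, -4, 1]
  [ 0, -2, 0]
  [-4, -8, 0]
x^3 + 6*x^2 + 12*x + 8

Expanding det(x·I − A) (e.g. by cofactor expansion or by noting that A is similar to its Jordan form J, which has the same characteristic polynomial as A) gives
  χ_A(x) = x^3 + 6*x^2 + 12*x + 8
which factors as (x + 2)^3. The eigenvalues (with algebraic multiplicities) are λ = -2 with multiplicity 3.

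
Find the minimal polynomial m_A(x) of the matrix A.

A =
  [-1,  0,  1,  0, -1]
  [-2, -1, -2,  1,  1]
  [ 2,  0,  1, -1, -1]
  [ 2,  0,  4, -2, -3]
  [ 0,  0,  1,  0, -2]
x^3 + 3*x^2 + 3*x + 1

The characteristic polynomial is χ_A(x) = (x + 1)^5, so the eigenvalues are known. The minimal polynomial is
  m_A(x) = Π_λ (x − λ)^{k_λ}
where k_λ is the size of the *largest* Jordan block for λ (equivalently, the smallest k with (A − λI)^k v = 0 for every generalised eigenvector v of λ).

  λ = -1: largest Jordan block has size 3, contributing (x + 1)^3

So m_A(x) = (x + 1)^3 = x^3 + 3*x^2 + 3*x + 1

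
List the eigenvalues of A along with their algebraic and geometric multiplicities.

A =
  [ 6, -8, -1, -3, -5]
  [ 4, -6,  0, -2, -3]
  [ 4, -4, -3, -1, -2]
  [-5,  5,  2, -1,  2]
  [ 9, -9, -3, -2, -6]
λ = -2: alg = 5, geom = 2

Step 1 — factor the characteristic polynomial to read off the algebraic multiplicities:
  χ_A(x) = (x + 2)^5

Step 2 — compute geometric multiplicities via the rank-nullity identity g(λ) = n − rank(A − λI):
  rank(A − (-2)·I) = 3, so dim ker(A − (-2)·I) = n − 3 = 2

Summary:
  λ = -2: algebraic multiplicity = 5, geometric multiplicity = 2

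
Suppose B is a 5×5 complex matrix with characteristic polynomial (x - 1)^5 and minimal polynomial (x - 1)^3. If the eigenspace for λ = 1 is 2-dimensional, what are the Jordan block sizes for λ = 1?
Block sizes for λ = 1: [3, 2]

Step 1 — from the characteristic polynomial, algebraic multiplicity of λ = 1 is 5. From dim ker(B − (1)·I) = 2, there are exactly 2 Jordan blocks for λ = 1.
Step 2 — from the minimal polynomial, the factor (x − 1)^3 tells us the largest block for λ = 1 has size 3.
Step 3 — with total size 5, 2 blocks, and largest block 3, the block sizes (in nonincreasing order) are [3, 2].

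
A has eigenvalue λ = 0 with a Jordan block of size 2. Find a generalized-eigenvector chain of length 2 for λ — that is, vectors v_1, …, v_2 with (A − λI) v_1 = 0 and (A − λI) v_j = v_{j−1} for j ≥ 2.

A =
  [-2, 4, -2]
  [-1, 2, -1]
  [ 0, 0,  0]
A Jordan chain for λ = 0 of length 2:
v_1 = (-2, -1, 0)ᵀ
v_2 = (1, 0, 0)ᵀ

Let N = A − (0)·I. We want v_2 with N^2 v_2 = 0 but N^1 v_2 ≠ 0; then v_{j-1} := N · v_j for j = 2, …, 2.

Pick v_2 = (1, 0, 0)ᵀ.
Then v_1 = N · v_2 = (-2, -1, 0)ᵀ.

Sanity check: (A − (0)·I) v_1 = (0, 0, 0)ᵀ = 0. ✓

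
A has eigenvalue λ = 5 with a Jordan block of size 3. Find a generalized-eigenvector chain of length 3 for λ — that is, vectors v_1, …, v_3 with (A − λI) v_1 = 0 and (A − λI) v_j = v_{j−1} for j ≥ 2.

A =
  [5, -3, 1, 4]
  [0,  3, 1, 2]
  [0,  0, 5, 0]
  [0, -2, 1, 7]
A Jordan chain for λ = 5 of length 3:
v_1 = (-2, 0, 0, 0)ᵀ
v_2 = (-3, -2, 0, -2)ᵀ
v_3 = (0, 1, 0, 0)ᵀ

Let N = A − (5)·I. We want v_3 with N^3 v_3 = 0 but N^2 v_3 ≠ 0; then v_{j-1} := N · v_j for j = 3, …, 2.

Pick v_3 = (0, 1, 0, 0)ᵀ.
Then v_2 = N · v_3 = (-3, -2, 0, -2)ᵀ.
Then v_1 = N · v_2 = (-2, 0, 0, 0)ᵀ.

Sanity check: (A − (5)·I) v_1 = (0, 0, 0, 0)ᵀ = 0. ✓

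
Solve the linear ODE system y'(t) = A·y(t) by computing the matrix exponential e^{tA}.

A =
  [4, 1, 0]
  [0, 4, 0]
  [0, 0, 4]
e^{tA} =
  [exp(4*t), t*exp(4*t), 0]
  [0, exp(4*t), 0]
  [0, 0, exp(4*t)]

Strategy: write A = P · J · P⁻¹ where J is a Jordan canonical form, so e^{tA} = P · e^{tJ} · P⁻¹, and e^{tJ} can be computed block-by-block.

A has Jordan form
J =
  [4, 1, 0]
  [0, 4, 0]
  [0, 0, 4]
(up to reordering of blocks).

Per-block formulas:
  For a 2×2 Jordan block J_2(4): exp(t · J_2(4)) = e^(4t)·(I + t·N), where N is the 2×2 nilpotent shift.
  For a 1×1 block at λ = 4: exp(t · [4]) = [e^(4t)].

After assembling e^{tJ} and conjugating by P, we get:

e^{tA} =
  [exp(4*t), t*exp(4*t), 0]
  [0, exp(4*t), 0]
  [0, 0, exp(4*t)]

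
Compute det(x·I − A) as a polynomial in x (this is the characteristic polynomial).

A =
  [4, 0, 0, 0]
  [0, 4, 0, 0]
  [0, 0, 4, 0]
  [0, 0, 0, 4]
x^4 - 16*x^3 + 96*x^2 - 256*x + 256

Expanding det(x·I − A) (e.g. by cofactor expansion or by noting that A is similar to its Jordan form J, which has the same characteristic polynomial as A) gives
  χ_A(x) = x^4 - 16*x^3 + 96*x^2 - 256*x + 256
which factors as (x - 4)^4. The eigenvalues (with algebraic multiplicities) are λ = 4 with multiplicity 4.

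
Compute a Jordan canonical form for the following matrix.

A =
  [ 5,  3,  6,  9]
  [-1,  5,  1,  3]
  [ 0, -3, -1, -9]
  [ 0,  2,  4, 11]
J_3(5) ⊕ J_1(5)

The characteristic polynomial is
  det(x·I − A) = x^4 - 20*x^3 + 150*x^2 - 500*x + 625 = (x - 5)^4

Eigenvalues and multiplicities (the geometric multiplicity of λ is n − rank(A − λI), which equals the number of Jordan blocks for λ):
  λ = 5: algebraic multiplicity = 4, geometric multiplicity = 2

Determining the block sizes for each eigenvalue:
  λ = 5: with am = 4 and gm = 2, the partition is not yet determined (e.g. several partitions of 4 into 2 parts exist). Let N = A − (5)·I. Computing rank(N^1) = 2, rank(N^2) = 1, rank(N^3) = 0; the number of blocks of size ≥ j is rank(N^{j−1}) − rank(N^j), giving [2, 1, 1]. So we have 1 block(s) of size 3, 1 block(s) of size 1 → block sizes [3, 1]

Assembling the blocks gives a Jordan form
J =
  [5, 1, 0, 0]
  [0, 5, 1, 0]
  [0, 0, 5, 0]
  [0, 0, 0, 5]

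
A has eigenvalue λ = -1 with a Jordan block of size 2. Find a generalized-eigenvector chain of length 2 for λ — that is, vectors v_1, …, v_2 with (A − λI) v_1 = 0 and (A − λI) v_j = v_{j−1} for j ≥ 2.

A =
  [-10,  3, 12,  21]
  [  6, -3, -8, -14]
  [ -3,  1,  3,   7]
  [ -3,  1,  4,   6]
A Jordan chain for λ = -1 of length 2:
v_1 = (-9, 6, -3, -3)ᵀ
v_2 = (1, 0, 0, 0)ᵀ

Let N = A − (-1)·I. We want v_2 with N^2 v_2 = 0 but N^1 v_2 ≠ 0; then v_{j-1} := N · v_j for j = 2, …, 2.

Pick v_2 = (1, 0, 0, 0)ᵀ.
Then v_1 = N · v_2 = (-9, 6, -3, -3)ᵀ.

Sanity check: (A − (-1)·I) v_1 = (0, 0, 0, 0)ᵀ = 0. ✓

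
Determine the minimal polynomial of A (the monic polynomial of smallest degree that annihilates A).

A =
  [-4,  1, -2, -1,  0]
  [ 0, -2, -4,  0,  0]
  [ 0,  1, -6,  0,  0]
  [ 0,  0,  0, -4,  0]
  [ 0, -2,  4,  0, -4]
x^2 + 8*x + 16

The characteristic polynomial is χ_A(x) = (x + 4)^5, so the eigenvalues are known. The minimal polynomial is
  m_A(x) = Π_λ (x − λ)^{k_λ}
where k_λ is the size of the *largest* Jordan block for λ (equivalently, the smallest k with (A − λI)^k v = 0 for every generalised eigenvector v of λ).

  λ = -4: largest Jordan block has size 2, contributing (x + 4)^2

So m_A(x) = (x + 4)^2 = x^2 + 8*x + 16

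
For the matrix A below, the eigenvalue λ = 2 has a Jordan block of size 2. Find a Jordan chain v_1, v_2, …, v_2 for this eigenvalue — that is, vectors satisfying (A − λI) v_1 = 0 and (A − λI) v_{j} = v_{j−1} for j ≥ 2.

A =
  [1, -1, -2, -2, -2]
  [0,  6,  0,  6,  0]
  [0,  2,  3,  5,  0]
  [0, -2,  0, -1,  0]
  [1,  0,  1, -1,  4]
A Jordan chain for λ = 2 of length 2:
v_1 = (2, 0, 0, 0, -1)ᵀ
v_2 = (5, -3, -4, 2, 0)ᵀ

Let N = A − (2)·I. We want v_2 with N^2 v_2 = 0 but N^1 v_2 ≠ 0; then v_{j-1} := N · v_j for j = 2, …, 2.

Pick v_2 = (5, -3, -4, 2, 0)ᵀ.
Then v_1 = N · v_2 = (2, 0, 0, 0, -1)ᵀ.

Sanity check: (A − (2)·I) v_1 = (0, 0, 0, 0, 0)ᵀ = 0. ✓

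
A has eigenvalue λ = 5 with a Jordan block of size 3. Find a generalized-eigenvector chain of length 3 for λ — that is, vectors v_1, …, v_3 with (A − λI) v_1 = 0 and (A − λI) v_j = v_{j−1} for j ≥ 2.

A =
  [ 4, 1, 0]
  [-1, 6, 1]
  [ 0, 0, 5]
A Jordan chain for λ = 5 of length 3:
v_1 = (1, 1, 0)ᵀ
v_2 = (0, 1, 0)ᵀ
v_3 = (0, 0, 1)ᵀ

Let N = A − (5)·I. We want v_3 with N^3 v_3 = 0 but N^2 v_3 ≠ 0; then v_{j-1} := N · v_j for j = 3, …, 2.

Pick v_3 = (0, 0, 1)ᵀ.
Then v_2 = N · v_3 = (0, 1, 0)ᵀ.
Then v_1 = N · v_2 = (1, 1, 0)ᵀ.

Sanity check: (A − (5)·I) v_1 = (0, 0, 0)ᵀ = 0. ✓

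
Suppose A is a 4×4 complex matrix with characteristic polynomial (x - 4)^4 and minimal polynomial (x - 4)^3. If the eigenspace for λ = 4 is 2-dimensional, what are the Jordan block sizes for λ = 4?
Block sizes for λ = 4: [3, 1]

Step 1 — from the characteristic polynomial, algebraic multiplicity of λ = 4 is 4. From dim ker(A − (4)·I) = 2, there are exactly 2 Jordan blocks for λ = 4.
Step 2 — from the minimal polynomial, the factor (x − 4)^3 tells us the largest block for λ = 4 has size 3.
Step 3 — with total size 4, 2 blocks, and largest block 3, the block sizes (in nonincreasing order) are [3, 1].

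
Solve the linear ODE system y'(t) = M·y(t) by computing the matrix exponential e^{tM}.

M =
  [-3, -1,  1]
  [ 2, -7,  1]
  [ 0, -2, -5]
e^{tM} =
  [t^2*exp(-5*t) + 2*t*exp(-5*t) + exp(-5*t), -t^2*exp(-5*t) - t*exp(-5*t), t^2*exp(-5*t)/2 + t*exp(-5*t)]
  [2*t*exp(-5*t), -2*t*exp(-5*t) + exp(-5*t), t*exp(-5*t)]
  [-2*t^2*exp(-5*t), 2*t^2*exp(-5*t) - 2*t*exp(-5*t), -t^2*exp(-5*t) + exp(-5*t)]

Strategy: write M = P · J · P⁻¹ where J is a Jordan canonical form, so e^{tM} = P · e^{tJ} · P⁻¹, and e^{tJ} can be computed block-by-block.

M has Jordan form
J =
  [-5,  1,  0]
  [ 0, -5,  1]
  [ 0,  0, -5]
(up to reordering of blocks).

Per-block formulas:
  For a 3×3 Jordan block J_3(-5): exp(t · J_3(-5)) = e^(-5t)·(I + t·N + (t^2/2)·N^2), where N is the 3×3 nilpotent shift.

After assembling e^{tJ} and conjugating by P, we get:

e^{tM} =
  [t^2*exp(-5*t) + 2*t*exp(-5*t) + exp(-5*t), -t^2*exp(-5*t) - t*exp(-5*t), t^2*exp(-5*t)/2 + t*exp(-5*t)]
  [2*t*exp(-5*t), -2*t*exp(-5*t) + exp(-5*t), t*exp(-5*t)]
  [-2*t^2*exp(-5*t), 2*t^2*exp(-5*t) - 2*t*exp(-5*t), -t^2*exp(-5*t) + exp(-5*t)]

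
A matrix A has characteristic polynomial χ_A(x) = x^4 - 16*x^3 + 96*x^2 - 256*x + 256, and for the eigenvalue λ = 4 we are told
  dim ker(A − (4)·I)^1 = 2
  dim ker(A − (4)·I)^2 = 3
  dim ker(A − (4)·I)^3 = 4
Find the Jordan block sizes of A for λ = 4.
Block sizes for λ = 4: [3, 1]

From the dimensions of kernels of powers, the number of Jordan blocks of size at least j is d_j − d_{j−1} where d_j = dim ker(N^j) (with d_0 = 0). Computing the differences gives [2, 1, 1].
The number of blocks of size exactly k is (#blocks of size ≥ k) − (#blocks of size ≥ k + 1), so the partition is: 1 block(s) of size 1, 1 block(s) of size 3.
In nonincreasing order the block sizes are [3, 1].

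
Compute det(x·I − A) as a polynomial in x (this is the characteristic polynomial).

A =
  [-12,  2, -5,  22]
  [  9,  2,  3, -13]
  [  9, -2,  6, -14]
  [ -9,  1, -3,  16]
x^4 - 12*x^3 + 54*x^2 - 108*x + 81

Expanding det(x·I − A) (e.g. by cofactor expansion or by noting that A is similar to its Jordan form J, which has the same characteristic polynomial as A) gives
  χ_A(x) = x^4 - 12*x^3 + 54*x^2 - 108*x + 81
which factors as (x - 3)^4. The eigenvalues (with algebraic multiplicities) are λ = 3 with multiplicity 4.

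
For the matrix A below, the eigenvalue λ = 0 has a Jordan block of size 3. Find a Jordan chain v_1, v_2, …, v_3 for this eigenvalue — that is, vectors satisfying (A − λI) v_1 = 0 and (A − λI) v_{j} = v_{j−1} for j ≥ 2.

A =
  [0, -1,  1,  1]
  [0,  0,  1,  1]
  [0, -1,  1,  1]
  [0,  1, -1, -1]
A Jordan chain for λ = 0 of length 3:
v_1 = (-1, 0, -1, 1)ᵀ
v_2 = (1, 1, 1, -1)ᵀ
v_3 = (0, 0, 1, 0)ᵀ

Let N = A − (0)·I. We want v_3 with N^3 v_3 = 0 but N^2 v_3 ≠ 0; then v_{j-1} := N · v_j for j = 3, …, 2.

Pick v_3 = (0, 0, 1, 0)ᵀ.
Then v_2 = N · v_3 = (1, 1, 1, -1)ᵀ.
Then v_1 = N · v_2 = (-1, 0, -1, 1)ᵀ.

Sanity check: (A − (0)·I) v_1 = (0, 0, 0, 0)ᵀ = 0. ✓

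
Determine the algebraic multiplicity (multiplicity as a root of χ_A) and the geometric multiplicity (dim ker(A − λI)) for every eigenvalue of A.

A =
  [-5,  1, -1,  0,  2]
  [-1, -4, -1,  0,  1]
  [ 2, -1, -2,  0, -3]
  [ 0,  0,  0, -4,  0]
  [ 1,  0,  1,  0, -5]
λ = -4: alg = 5, geom = 3

Step 1 — factor the characteristic polynomial to read off the algebraic multiplicities:
  χ_A(x) = (x + 4)^5

Step 2 — compute geometric multiplicities via the rank-nullity identity g(λ) = n − rank(A − λI):
  rank(A − (-4)·I) = 2, so dim ker(A − (-4)·I) = n − 2 = 3

Summary:
  λ = -4: algebraic multiplicity = 5, geometric multiplicity = 3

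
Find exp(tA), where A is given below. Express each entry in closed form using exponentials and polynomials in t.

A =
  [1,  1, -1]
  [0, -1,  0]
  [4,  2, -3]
e^{tA} =
  [2*t*exp(-t) + exp(-t), t*exp(-t), -t*exp(-t)]
  [0, exp(-t), 0]
  [4*t*exp(-t), 2*t*exp(-t), -2*t*exp(-t) + exp(-t)]

Strategy: write A = P · J · P⁻¹ where J is a Jordan canonical form, so e^{tA} = P · e^{tJ} · P⁻¹, and e^{tJ} can be computed block-by-block.

A has Jordan form
J =
  [-1,  1,  0]
  [ 0, -1,  0]
  [ 0,  0, -1]
(up to reordering of blocks).

Per-block formulas:
  For a 1×1 block at λ = -1: exp(t · [-1]) = [e^(-1t)].
  For a 2×2 Jordan block J_2(-1): exp(t · J_2(-1)) = e^(-1t)·(I + t·N), where N is the 2×2 nilpotent shift.

After assembling e^{tJ} and conjugating by P, we get:

e^{tA} =
  [2*t*exp(-t) + exp(-t), t*exp(-t), -t*exp(-t)]
  [0, exp(-t), 0]
  [4*t*exp(-t), 2*t*exp(-t), -2*t*exp(-t) + exp(-t)]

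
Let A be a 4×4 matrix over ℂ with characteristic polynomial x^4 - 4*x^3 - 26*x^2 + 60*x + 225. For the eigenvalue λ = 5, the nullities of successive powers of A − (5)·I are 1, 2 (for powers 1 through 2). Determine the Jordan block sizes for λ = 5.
Block sizes for λ = 5: [2]

From the dimensions of kernels of powers, the number of Jordan blocks of size at least j is d_j − d_{j−1} where d_j = dim ker(N^j) (with d_0 = 0). Computing the differences gives [1, 1].
The number of blocks of size exactly k is (#blocks of size ≥ k) − (#blocks of size ≥ k + 1), so the partition is: 1 block(s) of size 2.
In nonincreasing order the block sizes are [2].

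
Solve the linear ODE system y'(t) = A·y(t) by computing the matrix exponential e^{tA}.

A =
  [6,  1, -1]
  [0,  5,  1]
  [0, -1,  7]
e^{tA} =
  [exp(6*t), t*exp(6*t), -t*exp(6*t)]
  [0, -t*exp(6*t) + exp(6*t), t*exp(6*t)]
  [0, -t*exp(6*t), t*exp(6*t) + exp(6*t)]

Strategy: write A = P · J · P⁻¹ where J is a Jordan canonical form, so e^{tA} = P · e^{tJ} · P⁻¹, and e^{tJ} can be computed block-by-block.

A has Jordan form
J =
  [6, 1, 0]
  [0, 6, 0]
  [0, 0, 6]
(up to reordering of blocks).

Per-block formulas:
  For a 2×2 Jordan block J_2(6): exp(t · J_2(6)) = e^(6t)·(I + t·N), where N is the 2×2 nilpotent shift.
  For a 1×1 block at λ = 6: exp(t · [6]) = [e^(6t)].

After assembling e^{tJ} and conjugating by P, we get:

e^{tA} =
  [exp(6*t), t*exp(6*t), -t*exp(6*t)]
  [0, -t*exp(6*t) + exp(6*t), t*exp(6*t)]
  [0, -t*exp(6*t), t*exp(6*t) + exp(6*t)]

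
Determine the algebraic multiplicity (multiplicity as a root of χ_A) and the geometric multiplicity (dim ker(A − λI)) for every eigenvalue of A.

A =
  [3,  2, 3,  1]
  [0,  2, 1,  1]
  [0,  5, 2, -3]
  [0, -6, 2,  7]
λ = 3: alg = 3, geom = 1; λ = 5: alg = 1, geom = 1

Step 1 — factor the characteristic polynomial to read off the algebraic multiplicities:
  χ_A(x) = (x - 5)*(x - 3)^3

Step 2 — compute geometric multiplicities via the rank-nullity identity g(λ) = n − rank(A − λI):
  rank(A − (3)·I) = 3, so dim ker(A − (3)·I) = n − 3 = 1
  rank(A − (5)·I) = 3, so dim ker(A − (5)·I) = n − 3 = 1

Summary:
  λ = 3: algebraic multiplicity = 3, geometric multiplicity = 1
  λ = 5: algebraic multiplicity = 1, geometric multiplicity = 1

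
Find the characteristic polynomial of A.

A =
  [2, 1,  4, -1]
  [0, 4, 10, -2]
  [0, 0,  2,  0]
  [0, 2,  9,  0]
x^4 - 8*x^3 + 24*x^2 - 32*x + 16

Expanding det(x·I − A) (e.g. by cofactor expansion or by noting that A is similar to its Jordan form J, which has the same characteristic polynomial as A) gives
  χ_A(x) = x^4 - 8*x^3 + 24*x^2 - 32*x + 16
which factors as (x - 2)^4. The eigenvalues (with algebraic multiplicities) are λ = 2 with multiplicity 4.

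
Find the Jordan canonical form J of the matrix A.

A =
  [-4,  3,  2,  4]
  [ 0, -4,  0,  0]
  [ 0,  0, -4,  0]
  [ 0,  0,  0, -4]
J_2(-4) ⊕ J_1(-4) ⊕ J_1(-4)

The characteristic polynomial is
  det(x·I − A) = x^4 + 16*x^3 + 96*x^2 + 256*x + 256 = (x + 4)^4

Eigenvalues and multiplicities (the geometric multiplicity of λ is n − rank(A − λI), which equals the number of Jordan blocks for λ):
  λ = -4: algebraic multiplicity = 4, geometric multiplicity = 3

Determining the block sizes for each eigenvalue:
  λ = -4: 3 blocks summing to 4 forces exactly one block of size 2 and the rest size 1 → block sizes [2, 1, 1]

Assembling the blocks gives a Jordan form
J =
  [-4,  1,  0,  0]
  [ 0, -4,  0,  0]
  [ 0,  0, -4,  0]
  [ 0,  0,  0, -4]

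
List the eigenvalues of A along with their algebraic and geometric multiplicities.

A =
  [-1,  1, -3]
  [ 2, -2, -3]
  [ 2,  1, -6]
λ = -3: alg = 3, geom = 2

Step 1 — factor the characteristic polynomial to read off the algebraic multiplicities:
  χ_A(x) = (x + 3)^3

Step 2 — compute geometric multiplicities via the rank-nullity identity g(λ) = n − rank(A − λI):
  rank(A − (-3)·I) = 1, so dim ker(A − (-3)·I) = n − 1 = 2

Summary:
  λ = -3: algebraic multiplicity = 3, geometric multiplicity = 2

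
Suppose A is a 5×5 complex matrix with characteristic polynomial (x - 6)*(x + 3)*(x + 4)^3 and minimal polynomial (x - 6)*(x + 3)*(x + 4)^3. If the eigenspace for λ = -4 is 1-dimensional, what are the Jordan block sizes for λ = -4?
Block sizes for λ = -4: [3]

Step 1 — from the characteristic polynomial, algebraic multiplicity of λ = -4 is 3. From dim ker(A − (-4)·I) = 1, there are exactly 1 Jordan blocks for λ = -4.
Step 2 — from the minimal polynomial, the factor (x + 4)^3 tells us the largest block for λ = -4 has size 3.
Step 3 — with total size 3, 1 blocks, and largest block 3, the block sizes (in nonincreasing order) are [3].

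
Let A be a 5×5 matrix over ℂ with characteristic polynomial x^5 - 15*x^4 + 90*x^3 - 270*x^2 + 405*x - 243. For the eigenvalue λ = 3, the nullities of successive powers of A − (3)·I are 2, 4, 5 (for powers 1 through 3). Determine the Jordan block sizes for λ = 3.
Block sizes for λ = 3: [3, 2]

From the dimensions of kernels of powers, the number of Jordan blocks of size at least j is d_j − d_{j−1} where d_j = dim ker(N^j) (with d_0 = 0). Computing the differences gives [2, 2, 1].
The number of blocks of size exactly k is (#blocks of size ≥ k) − (#blocks of size ≥ k + 1), so the partition is: 1 block(s) of size 2, 1 block(s) of size 3.
In nonincreasing order the block sizes are [3, 2].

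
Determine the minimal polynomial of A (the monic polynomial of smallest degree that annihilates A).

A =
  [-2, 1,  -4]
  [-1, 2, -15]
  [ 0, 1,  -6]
x^3 + 6*x^2 + 12*x + 8

The characteristic polynomial is χ_A(x) = (x + 2)^3, so the eigenvalues are known. The minimal polynomial is
  m_A(x) = Π_λ (x − λ)^{k_λ}
where k_λ is the size of the *largest* Jordan block for λ (equivalently, the smallest k with (A − λI)^k v = 0 for every generalised eigenvector v of λ).

  λ = -2: largest Jordan block has size 3, contributing (x + 2)^3

So m_A(x) = (x + 2)^3 = x^3 + 6*x^2 + 12*x + 8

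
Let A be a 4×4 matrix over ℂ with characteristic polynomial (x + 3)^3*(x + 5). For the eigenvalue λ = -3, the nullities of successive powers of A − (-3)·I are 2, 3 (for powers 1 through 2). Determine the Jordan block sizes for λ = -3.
Block sizes for λ = -3: [2, 1]

From the dimensions of kernels of powers, the number of Jordan blocks of size at least j is d_j − d_{j−1} where d_j = dim ker(N^j) (with d_0 = 0). Computing the differences gives [2, 1].
The number of blocks of size exactly k is (#blocks of size ≥ k) − (#blocks of size ≥ k + 1), so the partition is: 1 block(s) of size 1, 1 block(s) of size 2.
In nonincreasing order the block sizes are [2, 1].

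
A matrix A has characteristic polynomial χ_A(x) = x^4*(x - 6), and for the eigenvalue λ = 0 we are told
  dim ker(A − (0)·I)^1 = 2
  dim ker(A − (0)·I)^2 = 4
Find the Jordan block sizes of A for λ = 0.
Block sizes for λ = 0: [2, 2]

From the dimensions of kernels of powers, the number of Jordan blocks of size at least j is d_j − d_{j−1} where d_j = dim ker(N^j) (with d_0 = 0). Computing the differences gives [2, 2].
The number of blocks of size exactly k is (#blocks of size ≥ k) − (#blocks of size ≥ k + 1), so the partition is: 2 block(s) of size 2.
In nonincreasing order the block sizes are [2, 2].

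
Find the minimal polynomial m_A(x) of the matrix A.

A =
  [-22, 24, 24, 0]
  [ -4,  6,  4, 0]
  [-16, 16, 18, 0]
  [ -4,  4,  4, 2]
x^2 - 4

The characteristic polynomial is χ_A(x) = (x - 2)^3*(x + 2), so the eigenvalues are known. The minimal polynomial is
  m_A(x) = Π_λ (x − λ)^{k_λ}
where k_λ is the size of the *largest* Jordan block for λ (equivalently, the smallest k with (A − λI)^k v = 0 for every generalised eigenvector v of λ).

  λ = -2: largest Jordan block has size 1, contributing (x + 2)
  λ = 2: largest Jordan block has size 1, contributing (x − 2)

So m_A(x) = (x - 2)*(x + 2) = x^2 - 4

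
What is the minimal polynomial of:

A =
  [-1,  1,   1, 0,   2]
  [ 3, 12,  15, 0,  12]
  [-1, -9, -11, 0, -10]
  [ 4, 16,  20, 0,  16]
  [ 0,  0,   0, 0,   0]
x^3

The characteristic polynomial is χ_A(x) = x^5, so the eigenvalues are known. The minimal polynomial is
  m_A(x) = Π_λ (x − λ)^{k_λ}
where k_λ is the size of the *largest* Jordan block for λ (equivalently, the smallest k with (A − λI)^k v = 0 for every generalised eigenvector v of λ).

  λ = 0: largest Jordan block has size 3, contributing (x − 0)^3

So m_A(x) = x^3 = x^3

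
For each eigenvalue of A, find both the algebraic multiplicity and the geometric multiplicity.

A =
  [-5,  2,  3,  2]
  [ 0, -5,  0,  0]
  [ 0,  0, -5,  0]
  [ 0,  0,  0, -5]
λ = -5: alg = 4, geom = 3

Step 1 — factor the characteristic polynomial to read off the algebraic multiplicities:
  χ_A(x) = (x + 5)^4

Step 2 — compute geometric multiplicities via the rank-nullity identity g(λ) = n − rank(A − λI):
  rank(A − (-5)·I) = 1, so dim ker(A − (-5)·I) = n − 1 = 3

Summary:
  λ = -5: algebraic multiplicity = 4, geometric multiplicity = 3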